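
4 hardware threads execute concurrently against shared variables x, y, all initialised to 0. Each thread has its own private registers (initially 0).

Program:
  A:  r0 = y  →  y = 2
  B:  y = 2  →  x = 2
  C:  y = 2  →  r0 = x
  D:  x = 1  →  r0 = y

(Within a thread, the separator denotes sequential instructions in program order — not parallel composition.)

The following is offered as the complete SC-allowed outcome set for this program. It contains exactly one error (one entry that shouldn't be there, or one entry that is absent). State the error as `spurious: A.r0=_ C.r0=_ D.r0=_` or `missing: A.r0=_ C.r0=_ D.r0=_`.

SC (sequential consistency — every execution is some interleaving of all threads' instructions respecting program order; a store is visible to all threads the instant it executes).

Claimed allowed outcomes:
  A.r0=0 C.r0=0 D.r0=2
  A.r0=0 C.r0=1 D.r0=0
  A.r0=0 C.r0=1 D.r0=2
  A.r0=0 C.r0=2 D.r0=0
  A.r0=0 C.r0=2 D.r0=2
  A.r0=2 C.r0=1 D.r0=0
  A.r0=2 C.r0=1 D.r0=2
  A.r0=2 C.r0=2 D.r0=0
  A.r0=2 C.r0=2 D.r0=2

missing: A.r0=2 C.r0=0 D.r0=2

outcome vector order: (A.r0,C.r0,D.r0)
SC: 10 outcomes — {0/0/2; 0/1/0; 0/1/2; 0/2/0; 0/2/2; 2/0/2; 2/1/0; 2/1/2; 2/2/0; 2/2/2}
SC∖claimed = {2/0/2}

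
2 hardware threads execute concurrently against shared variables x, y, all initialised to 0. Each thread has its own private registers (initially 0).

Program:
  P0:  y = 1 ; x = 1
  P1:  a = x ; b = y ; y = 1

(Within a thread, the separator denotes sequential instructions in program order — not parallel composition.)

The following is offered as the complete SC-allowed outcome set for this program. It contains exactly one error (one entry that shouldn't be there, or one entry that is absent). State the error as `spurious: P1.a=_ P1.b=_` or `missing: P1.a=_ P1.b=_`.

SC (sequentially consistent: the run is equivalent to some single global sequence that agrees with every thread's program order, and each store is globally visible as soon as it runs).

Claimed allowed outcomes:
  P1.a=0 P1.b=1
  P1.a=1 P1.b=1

outcome vector order: (P1.a,P1.b)
SC: 3 outcomes — {0/0 0/1 1/1}
SC∖claimed = {0/0}

missing: P1.a=0 P1.b=0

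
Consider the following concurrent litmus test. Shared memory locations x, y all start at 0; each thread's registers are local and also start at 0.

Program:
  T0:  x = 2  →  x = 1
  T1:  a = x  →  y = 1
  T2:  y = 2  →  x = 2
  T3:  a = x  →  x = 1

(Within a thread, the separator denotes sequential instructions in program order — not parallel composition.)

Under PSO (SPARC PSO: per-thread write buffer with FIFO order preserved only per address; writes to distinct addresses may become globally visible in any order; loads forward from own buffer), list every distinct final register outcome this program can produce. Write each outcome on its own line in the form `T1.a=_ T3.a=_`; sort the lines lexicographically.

T1.a=0 T3.a=0
T1.a=0 T3.a=1
T1.a=0 T3.a=2
T1.a=1 T3.a=0
T1.a=1 T3.a=1
T1.a=1 T3.a=2
T1.a=2 T3.a=0
T1.a=2 T3.a=1
T1.a=2 T3.a=2

outcome vector order: (T1.a,T3.a)
|PSO outcomes| = 9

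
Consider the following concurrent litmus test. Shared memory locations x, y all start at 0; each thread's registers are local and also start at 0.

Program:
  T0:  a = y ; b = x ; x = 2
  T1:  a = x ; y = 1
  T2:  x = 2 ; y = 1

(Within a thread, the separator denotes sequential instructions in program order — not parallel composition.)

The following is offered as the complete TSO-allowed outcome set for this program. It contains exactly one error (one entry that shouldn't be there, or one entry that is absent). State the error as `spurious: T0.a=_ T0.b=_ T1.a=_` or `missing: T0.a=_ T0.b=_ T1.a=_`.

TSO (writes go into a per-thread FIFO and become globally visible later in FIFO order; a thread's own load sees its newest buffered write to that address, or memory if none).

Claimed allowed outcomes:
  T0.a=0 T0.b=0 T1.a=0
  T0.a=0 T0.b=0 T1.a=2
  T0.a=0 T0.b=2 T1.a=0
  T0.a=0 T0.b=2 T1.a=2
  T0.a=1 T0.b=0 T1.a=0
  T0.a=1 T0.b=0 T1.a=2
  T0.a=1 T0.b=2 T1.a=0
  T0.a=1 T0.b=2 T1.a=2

spurious: T0.a=1 T0.b=0 T1.a=2

outcome vector order: (T0.a,T0.b,T1.a)
TSO (7): 000; 002; 020; 022; 100; 120; 122
claimed∖TSO = {102}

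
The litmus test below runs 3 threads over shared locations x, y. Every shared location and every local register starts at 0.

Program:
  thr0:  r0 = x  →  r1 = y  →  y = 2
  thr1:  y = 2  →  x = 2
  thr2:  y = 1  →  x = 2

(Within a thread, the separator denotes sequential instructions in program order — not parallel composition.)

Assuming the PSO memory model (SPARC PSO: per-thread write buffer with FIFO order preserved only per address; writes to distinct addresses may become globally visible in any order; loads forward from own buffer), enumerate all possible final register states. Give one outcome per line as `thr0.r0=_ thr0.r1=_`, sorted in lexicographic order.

outcome vector order: (thr0.r0,thr0.r1)
|PSO outcomes| = 6

thr0.r0=0 thr0.r1=0
thr0.r0=0 thr0.r1=1
thr0.r0=0 thr0.r1=2
thr0.r0=2 thr0.r1=0
thr0.r0=2 thr0.r1=1
thr0.r0=2 thr0.r1=2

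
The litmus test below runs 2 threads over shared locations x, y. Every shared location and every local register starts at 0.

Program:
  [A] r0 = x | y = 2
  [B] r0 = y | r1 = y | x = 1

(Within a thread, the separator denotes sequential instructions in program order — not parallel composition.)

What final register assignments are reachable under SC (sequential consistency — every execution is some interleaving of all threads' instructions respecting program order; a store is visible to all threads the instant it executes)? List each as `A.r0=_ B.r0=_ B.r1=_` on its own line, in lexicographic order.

outcome vector order: (A.r0,B.r0,B.r1)
|SC outcomes| = 4

A.r0=0 B.r0=0 B.r1=0
A.r0=0 B.r0=0 B.r1=2
A.r0=0 B.r0=2 B.r1=2
A.r0=1 B.r0=0 B.r1=0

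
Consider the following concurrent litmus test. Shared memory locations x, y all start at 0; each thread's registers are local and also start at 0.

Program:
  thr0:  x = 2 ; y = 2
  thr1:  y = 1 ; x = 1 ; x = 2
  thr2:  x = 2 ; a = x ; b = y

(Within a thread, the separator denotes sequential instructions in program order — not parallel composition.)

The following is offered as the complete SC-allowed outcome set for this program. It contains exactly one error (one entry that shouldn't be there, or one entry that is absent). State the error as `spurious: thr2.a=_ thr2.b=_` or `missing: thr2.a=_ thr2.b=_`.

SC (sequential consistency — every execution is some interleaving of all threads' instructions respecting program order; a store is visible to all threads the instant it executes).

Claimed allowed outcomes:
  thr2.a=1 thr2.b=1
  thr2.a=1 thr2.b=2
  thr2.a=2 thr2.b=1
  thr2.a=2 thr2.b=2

missing: thr2.a=2 thr2.b=0

outcome vector order: (thr2.a,thr2.b)
SC (5): 11; 12; 20; 21; 22
SC∖claimed = {20}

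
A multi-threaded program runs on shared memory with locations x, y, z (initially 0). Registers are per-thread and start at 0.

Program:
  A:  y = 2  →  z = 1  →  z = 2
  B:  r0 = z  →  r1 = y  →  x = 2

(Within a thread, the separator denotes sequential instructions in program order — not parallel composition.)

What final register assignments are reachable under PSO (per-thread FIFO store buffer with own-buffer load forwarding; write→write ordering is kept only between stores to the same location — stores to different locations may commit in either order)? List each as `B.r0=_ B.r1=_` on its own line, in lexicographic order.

outcome vector order: (B.r0,B.r1)
|PSO outcomes| = 6

B.r0=0 B.r1=0
B.r0=0 B.r1=2
B.r0=1 B.r1=0
B.r0=1 B.r1=2
B.r0=2 B.r1=0
B.r0=2 B.r1=2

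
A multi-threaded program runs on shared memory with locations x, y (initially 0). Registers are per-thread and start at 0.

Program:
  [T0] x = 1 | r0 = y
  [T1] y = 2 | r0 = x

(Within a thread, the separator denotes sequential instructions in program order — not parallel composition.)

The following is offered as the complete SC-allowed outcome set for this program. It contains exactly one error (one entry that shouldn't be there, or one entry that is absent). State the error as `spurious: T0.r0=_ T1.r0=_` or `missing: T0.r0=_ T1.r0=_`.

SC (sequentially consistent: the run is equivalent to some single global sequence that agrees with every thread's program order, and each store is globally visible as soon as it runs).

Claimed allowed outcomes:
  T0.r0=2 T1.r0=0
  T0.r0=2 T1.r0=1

outcome vector order: (T0.r0,T1.r0)
[SC] allowed = {(0,1); (2,0); (2,1)}
SC∖claimed = {(0,1)}

missing: T0.r0=0 T1.r0=1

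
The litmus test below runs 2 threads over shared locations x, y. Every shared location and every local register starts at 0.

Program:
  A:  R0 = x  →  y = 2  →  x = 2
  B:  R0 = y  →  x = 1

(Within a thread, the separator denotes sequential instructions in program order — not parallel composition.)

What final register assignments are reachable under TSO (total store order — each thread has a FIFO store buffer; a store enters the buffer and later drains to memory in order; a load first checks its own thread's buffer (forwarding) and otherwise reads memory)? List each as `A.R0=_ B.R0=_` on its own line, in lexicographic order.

outcome vector order: (A.R0,B.R0)
|TSO outcomes| = 3

A.R0=0 B.R0=0
A.R0=0 B.R0=2
A.R0=1 B.R0=0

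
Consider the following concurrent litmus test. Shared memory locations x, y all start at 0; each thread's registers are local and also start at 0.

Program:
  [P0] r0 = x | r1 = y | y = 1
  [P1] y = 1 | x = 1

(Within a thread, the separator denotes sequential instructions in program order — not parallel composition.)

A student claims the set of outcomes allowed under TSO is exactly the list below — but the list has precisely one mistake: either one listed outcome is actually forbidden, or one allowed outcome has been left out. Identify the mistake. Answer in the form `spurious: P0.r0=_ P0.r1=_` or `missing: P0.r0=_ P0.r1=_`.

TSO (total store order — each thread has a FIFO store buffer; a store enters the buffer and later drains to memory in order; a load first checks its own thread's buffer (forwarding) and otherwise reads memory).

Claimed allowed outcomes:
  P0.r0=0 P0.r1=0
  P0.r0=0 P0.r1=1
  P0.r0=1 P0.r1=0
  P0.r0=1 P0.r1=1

outcome vector order: (P0.r0,P0.r1)
under TSO → <0 0>, <0 1>, <1 1>
claimed∖TSO = {<1 0>}

spurious: P0.r0=1 P0.r1=0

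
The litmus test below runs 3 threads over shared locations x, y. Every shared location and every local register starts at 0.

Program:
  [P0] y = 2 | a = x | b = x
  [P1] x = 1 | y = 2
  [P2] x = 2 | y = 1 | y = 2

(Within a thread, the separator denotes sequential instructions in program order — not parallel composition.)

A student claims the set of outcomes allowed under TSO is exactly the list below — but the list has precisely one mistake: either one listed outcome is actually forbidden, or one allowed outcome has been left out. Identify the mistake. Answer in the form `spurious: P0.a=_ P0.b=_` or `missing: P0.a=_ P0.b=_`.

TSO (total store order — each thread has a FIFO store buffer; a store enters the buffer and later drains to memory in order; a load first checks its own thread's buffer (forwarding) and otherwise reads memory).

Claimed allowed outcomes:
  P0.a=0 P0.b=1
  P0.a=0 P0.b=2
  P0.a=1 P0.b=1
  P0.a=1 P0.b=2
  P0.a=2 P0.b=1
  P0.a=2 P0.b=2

outcome vector order: (P0.a,P0.b)
[TSO] allowed = {00; 01; 02; 11; 12; 21; 22}
TSO∖claimed = {00}

missing: P0.a=0 P0.b=0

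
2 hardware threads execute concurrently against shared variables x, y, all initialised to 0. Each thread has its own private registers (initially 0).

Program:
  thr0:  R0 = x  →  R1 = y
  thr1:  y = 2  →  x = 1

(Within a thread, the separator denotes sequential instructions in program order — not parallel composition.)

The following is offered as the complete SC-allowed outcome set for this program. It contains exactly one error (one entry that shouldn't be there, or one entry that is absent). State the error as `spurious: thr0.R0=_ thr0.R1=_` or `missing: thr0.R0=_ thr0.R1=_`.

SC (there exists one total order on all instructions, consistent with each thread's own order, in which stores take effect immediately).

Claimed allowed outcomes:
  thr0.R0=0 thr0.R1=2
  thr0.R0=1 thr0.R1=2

missing: thr0.R0=0 thr0.R1=0

outcome vector order: (thr0.R0,thr0.R1)
SC (3): (0,0) (0,2) (1,2)
SC∖claimed = {(0,0)}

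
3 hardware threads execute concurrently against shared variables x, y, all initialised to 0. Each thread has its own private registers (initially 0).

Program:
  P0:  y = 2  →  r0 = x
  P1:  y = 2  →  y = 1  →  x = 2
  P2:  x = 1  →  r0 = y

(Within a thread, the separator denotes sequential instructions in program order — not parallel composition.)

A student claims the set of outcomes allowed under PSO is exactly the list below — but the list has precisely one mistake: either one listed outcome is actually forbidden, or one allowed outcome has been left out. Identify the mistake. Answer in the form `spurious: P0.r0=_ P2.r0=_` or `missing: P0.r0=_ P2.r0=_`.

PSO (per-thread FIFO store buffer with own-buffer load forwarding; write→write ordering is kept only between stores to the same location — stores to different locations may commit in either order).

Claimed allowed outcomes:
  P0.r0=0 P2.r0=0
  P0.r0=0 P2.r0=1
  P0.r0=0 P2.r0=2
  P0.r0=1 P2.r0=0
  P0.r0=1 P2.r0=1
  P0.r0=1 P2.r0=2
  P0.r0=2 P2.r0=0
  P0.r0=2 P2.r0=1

outcome vector order: (P0.r0,P2.r0)
under PSO → <0 0>, <0 1>, <0 2>, <1 0>, <1 1>, <1 2>, <2 0>, <2 1>, <2 2>
PSO∖claimed = {<2 2>}

missing: P0.r0=2 P2.r0=2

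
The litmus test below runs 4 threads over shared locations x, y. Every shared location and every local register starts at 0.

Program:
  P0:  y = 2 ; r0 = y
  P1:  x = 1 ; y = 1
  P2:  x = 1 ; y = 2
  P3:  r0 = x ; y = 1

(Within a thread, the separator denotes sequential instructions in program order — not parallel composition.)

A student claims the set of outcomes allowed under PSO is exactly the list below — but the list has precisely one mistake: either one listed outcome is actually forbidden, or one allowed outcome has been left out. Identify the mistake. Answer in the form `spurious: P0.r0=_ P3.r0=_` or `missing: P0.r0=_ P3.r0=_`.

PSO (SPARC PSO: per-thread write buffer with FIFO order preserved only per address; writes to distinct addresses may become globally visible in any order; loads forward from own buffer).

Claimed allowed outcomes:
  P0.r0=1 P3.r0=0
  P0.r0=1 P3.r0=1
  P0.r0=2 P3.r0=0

missing: P0.r0=2 P3.r0=1

outcome vector order: (P0.r0,P3.r0)
PSO: 4 outcomes — {<1 0> <1 1> <2 0> <2 1>}
PSO∖claimed = {<2 1>}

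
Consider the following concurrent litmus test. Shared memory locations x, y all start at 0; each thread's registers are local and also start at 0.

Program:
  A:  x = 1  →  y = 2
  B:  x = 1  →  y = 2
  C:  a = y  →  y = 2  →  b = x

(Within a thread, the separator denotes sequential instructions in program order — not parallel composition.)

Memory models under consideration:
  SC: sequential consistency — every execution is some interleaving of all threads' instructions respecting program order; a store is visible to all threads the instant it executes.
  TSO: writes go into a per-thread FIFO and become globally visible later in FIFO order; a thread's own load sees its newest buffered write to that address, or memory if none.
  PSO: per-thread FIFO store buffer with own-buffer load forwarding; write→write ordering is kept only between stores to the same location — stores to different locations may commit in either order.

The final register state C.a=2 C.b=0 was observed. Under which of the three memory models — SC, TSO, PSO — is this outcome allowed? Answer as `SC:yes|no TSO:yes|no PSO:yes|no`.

outcome vector order: (C.a,C.b)
SC: 3 outcomes — {<0 0>; <0 1>; <2 1>}
TSO: 3 outcomes — {<0 0>; <0 1>; <2 1>}
PSO: 4 outcomes — {<0 0>; <0 1>; <2 0>; <2 1>}
target <2 0> ∈ {PSO}

SC:no TSO:no PSO:yes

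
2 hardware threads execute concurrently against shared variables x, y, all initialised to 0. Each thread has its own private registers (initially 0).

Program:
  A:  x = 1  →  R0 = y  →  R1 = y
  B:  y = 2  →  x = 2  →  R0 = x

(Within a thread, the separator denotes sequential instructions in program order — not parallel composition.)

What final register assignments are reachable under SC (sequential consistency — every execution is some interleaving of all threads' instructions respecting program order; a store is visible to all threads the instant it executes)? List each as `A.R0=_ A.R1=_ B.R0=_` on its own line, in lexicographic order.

A.R0=0 A.R1=0 B.R0=2
A.R0=0 A.R1=2 B.R0=2
A.R0=2 A.R1=2 B.R0=1
A.R0=2 A.R1=2 B.R0=2

outcome vector order: (A.R0,A.R1,B.R0)
|SC outcomes| = 4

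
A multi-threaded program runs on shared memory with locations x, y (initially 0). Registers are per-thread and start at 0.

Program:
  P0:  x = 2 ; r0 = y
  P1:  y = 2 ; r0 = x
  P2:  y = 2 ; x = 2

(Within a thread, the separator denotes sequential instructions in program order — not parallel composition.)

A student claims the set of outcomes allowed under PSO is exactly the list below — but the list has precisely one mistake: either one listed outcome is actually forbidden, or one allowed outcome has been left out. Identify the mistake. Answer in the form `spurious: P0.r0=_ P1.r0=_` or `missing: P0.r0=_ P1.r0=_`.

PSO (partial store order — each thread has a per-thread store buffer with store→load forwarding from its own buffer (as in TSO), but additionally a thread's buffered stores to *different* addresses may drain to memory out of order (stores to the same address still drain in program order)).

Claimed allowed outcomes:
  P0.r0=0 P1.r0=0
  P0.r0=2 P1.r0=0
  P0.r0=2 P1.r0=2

outcome vector order: (P0.r0,P1.r0)
PSO (4): (0,0), (0,2), (2,0), (2,2)
PSO∖claimed = {(0,2)}

missing: P0.r0=0 P1.r0=2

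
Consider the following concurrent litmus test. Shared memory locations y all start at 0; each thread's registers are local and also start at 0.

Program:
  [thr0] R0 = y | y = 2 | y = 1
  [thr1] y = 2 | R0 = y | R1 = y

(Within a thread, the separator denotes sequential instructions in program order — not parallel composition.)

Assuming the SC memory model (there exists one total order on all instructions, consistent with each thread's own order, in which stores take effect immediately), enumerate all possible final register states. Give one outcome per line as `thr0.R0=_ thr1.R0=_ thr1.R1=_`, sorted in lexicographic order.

thr0.R0=0 thr1.R0=1 thr1.R1=1
thr0.R0=0 thr1.R0=2 thr1.R1=1
thr0.R0=0 thr1.R0=2 thr1.R1=2
thr0.R0=2 thr1.R0=1 thr1.R1=1
thr0.R0=2 thr1.R0=2 thr1.R1=1
thr0.R0=2 thr1.R0=2 thr1.R1=2

outcome vector order: (thr0.R0,thr1.R0,thr1.R1)
|SC outcomes| = 6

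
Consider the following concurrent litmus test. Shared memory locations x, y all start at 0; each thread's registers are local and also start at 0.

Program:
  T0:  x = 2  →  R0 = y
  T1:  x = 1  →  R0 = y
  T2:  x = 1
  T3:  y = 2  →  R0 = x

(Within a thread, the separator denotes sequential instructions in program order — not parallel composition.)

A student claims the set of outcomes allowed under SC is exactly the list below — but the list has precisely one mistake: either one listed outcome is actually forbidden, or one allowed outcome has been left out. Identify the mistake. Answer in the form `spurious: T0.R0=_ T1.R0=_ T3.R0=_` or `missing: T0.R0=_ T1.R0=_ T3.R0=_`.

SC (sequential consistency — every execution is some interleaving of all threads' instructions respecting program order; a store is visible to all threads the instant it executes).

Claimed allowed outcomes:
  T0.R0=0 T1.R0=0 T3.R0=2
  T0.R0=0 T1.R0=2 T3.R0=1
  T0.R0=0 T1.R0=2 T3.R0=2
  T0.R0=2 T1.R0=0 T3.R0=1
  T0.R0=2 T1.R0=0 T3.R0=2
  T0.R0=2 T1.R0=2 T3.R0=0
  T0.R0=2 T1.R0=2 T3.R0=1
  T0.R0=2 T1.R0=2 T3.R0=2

missing: T0.R0=0 T1.R0=0 T3.R0=1

outcome vector order: (T0.R0,T1.R0,T3.R0)
SC (9): 001 002 021 022 201 202 220 221 222
SC∖claimed = {001}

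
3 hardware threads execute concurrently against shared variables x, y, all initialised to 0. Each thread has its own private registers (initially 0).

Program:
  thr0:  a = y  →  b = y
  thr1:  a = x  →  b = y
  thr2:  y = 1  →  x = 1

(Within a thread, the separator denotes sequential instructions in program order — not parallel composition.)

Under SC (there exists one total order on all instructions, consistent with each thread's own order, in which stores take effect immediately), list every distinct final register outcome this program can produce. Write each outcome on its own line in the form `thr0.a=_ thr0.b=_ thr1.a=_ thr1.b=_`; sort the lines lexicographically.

outcome vector order: (thr0.a,thr0.b,thr1.a,thr1.b)
|SC outcomes| = 9

thr0.a=0 thr0.b=0 thr1.a=0 thr1.b=0
thr0.a=0 thr0.b=0 thr1.a=0 thr1.b=1
thr0.a=0 thr0.b=0 thr1.a=1 thr1.b=1
thr0.a=0 thr0.b=1 thr1.a=0 thr1.b=0
thr0.a=0 thr0.b=1 thr1.a=0 thr1.b=1
thr0.a=0 thr0.b=1 thr1.a=1 thr1.b=1
thr0.a=1 thr0.b=1 thr1.a=0 thr1.b=0
thr0.a=1 thr0.b=1 thr1.a=0 thr1.b=1
thr0.a=1 thr0.b=1 thr1.a=1 thr1.b=1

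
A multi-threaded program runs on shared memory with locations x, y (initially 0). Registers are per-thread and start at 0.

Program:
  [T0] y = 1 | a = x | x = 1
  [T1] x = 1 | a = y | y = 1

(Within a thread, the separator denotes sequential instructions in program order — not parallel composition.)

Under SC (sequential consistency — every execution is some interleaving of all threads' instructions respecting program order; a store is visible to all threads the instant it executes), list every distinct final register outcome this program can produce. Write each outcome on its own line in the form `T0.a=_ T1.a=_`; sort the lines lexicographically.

T0.a=0 T1.a=1
T0.a=1 T1.a=0
T0.a=1 T1.a=1

outcome vector order: (T0.a,T1.a)
|SC outcomes| = 3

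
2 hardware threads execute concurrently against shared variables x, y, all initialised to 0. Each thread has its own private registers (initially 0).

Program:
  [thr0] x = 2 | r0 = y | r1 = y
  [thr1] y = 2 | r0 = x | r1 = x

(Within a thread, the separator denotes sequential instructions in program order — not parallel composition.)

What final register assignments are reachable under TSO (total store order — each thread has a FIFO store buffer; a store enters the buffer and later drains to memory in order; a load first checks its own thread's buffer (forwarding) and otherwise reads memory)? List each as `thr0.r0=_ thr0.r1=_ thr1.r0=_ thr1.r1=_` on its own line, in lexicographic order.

outcome vector order: (thr0.r0,thr0.r1,thr1.r0,thr1.r1)
|TSO outcomes| = 9

thr0.r0=0 thr0.r1=0 thr1.r0=0 thr1.r1=0
thr0.r0=0 thr0.r1=0 thr1.r0=0 thr1.r1=2
thr0.r0=0 thr0.r1=0 thr1.r0=2 thr1.r1=2
thr0.r0=0 thr0.r1=2 thr1.r0=0 thr1.r1=0
thr0.r0=0 thr0.r1=2 thr1.r0=0 thr1.r1=2
thr0.r0=0 thr0.r1=2 thr1.r0=2 thr1.r1=2
thr0.r0=2 thr0.r1=2 thr1.r0=0 thr1.r1=0
thr0.r0=2 thr0.r1=2 thr1.r0=0 thr1.r1=2
thr0.r0=2 thr0.r1=2 thr1.r0=2 thr1.r1=2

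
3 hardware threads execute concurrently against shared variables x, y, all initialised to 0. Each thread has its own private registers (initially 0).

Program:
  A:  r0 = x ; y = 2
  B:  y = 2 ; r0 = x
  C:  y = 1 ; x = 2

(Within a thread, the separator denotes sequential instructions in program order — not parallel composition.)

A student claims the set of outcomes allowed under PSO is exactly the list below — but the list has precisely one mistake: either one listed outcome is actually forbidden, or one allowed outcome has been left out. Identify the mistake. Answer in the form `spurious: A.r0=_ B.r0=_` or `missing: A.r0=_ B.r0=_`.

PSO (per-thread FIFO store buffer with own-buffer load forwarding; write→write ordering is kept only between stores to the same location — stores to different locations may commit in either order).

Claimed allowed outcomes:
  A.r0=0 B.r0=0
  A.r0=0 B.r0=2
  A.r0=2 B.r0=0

missing: A.r0=2 B.r0=2

outcome vector order: (A.r0,B.r0)
PSO (4): 0/0 0/2 2/0 2/2
PSO∖claimed = {2/2}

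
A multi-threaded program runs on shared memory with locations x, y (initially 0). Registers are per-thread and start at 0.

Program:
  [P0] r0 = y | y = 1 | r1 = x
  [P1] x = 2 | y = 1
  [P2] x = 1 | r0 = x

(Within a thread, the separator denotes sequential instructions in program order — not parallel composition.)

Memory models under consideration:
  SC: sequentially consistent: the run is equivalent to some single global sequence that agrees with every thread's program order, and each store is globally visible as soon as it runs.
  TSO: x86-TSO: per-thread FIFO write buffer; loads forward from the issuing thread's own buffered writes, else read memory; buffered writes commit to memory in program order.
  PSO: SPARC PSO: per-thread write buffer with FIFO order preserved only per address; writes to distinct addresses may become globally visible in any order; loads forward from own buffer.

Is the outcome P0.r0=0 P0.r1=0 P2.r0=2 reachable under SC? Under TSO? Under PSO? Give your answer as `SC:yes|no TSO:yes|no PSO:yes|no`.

outcome vector order: (P0.r0,P0.r1,P2.r0)
SC (9): 0/0/1, 0/0/2, 0/1/1, 0/1/2, 0/2/1, 0/2/2, 1/1/1, 1/2/1, 1/2/2
TSO (9): 0/0/1, 0/0/2, 0/1/1, 0/1/2, 0/2/1, 0/2/2, 1/1/1, 1/2/1, 1/2/2
PSO (12): 0/0/1, 0/0/2, 0/1/1, 0/1/2, 0/2/1, 0/2/2, 1/0/1, 1/0/2, 1/1/1, 1/1/2, 1/2/1, 1/2/2
target 0/0/2 ∈ {SC,TSO,PSO}

SC:yes TSO:yes PSO:yes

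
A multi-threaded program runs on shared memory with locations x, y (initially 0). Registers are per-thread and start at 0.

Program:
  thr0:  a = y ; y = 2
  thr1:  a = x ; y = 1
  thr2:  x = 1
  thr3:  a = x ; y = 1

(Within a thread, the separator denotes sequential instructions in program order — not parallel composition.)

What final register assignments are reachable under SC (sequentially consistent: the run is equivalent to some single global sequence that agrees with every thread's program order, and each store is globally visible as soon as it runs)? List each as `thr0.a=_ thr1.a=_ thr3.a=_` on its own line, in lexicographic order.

thr0.a=0 thr1.a=0 thr3.a=0
thr0.a=0 thr1.a=0 thr3.a=1
thr0.a=0 thr1.a=1 thr3.a=0
thr0.a=0 thr1.a=1 thr3.a=1
thr0.a=1 thr1.a=0 thr3.a=0
thr0.a=1 thr1.a=0 thr3.a=1
thr0.a=1 thr1.a=1 thr3.a=0
thr0.a=1 thr1.a=1 thr3.a=1

outcome vector order: (thr0.a,thr1.a,thr3.a)
|SC outcomes| = 8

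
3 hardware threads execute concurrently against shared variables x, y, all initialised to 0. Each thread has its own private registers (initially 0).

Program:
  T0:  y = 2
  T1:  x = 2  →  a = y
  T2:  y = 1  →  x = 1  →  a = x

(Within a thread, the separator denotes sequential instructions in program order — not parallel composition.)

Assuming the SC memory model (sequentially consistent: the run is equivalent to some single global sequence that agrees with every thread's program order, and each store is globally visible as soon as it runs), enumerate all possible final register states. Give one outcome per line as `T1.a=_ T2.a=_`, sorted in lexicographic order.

outcome vector order: (T1.a,T2.a)
|SC outcomes| = 5

T1.a=0 T2.a=1
T1.a=1 T2.a=1
T1.a=1 T2.a=2
T1.a=2 T2.a=1
T1.a=2 T2.a=2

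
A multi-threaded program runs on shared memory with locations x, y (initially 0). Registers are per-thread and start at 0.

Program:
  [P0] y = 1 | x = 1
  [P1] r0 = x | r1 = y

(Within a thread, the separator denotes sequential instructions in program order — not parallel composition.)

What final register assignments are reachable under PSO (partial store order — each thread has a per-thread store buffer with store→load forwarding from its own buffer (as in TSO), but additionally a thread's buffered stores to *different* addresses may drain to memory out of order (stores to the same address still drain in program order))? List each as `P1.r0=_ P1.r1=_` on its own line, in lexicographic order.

outcome vector order: (P1.r0,P1.r1)
|PSO outcomes| = 4

P1.r0=0 P1.r1=0
P1.r0=0 P1.r1=1
P1.r0=1 P1.r1=0
P1.r0=1 P1.r1=1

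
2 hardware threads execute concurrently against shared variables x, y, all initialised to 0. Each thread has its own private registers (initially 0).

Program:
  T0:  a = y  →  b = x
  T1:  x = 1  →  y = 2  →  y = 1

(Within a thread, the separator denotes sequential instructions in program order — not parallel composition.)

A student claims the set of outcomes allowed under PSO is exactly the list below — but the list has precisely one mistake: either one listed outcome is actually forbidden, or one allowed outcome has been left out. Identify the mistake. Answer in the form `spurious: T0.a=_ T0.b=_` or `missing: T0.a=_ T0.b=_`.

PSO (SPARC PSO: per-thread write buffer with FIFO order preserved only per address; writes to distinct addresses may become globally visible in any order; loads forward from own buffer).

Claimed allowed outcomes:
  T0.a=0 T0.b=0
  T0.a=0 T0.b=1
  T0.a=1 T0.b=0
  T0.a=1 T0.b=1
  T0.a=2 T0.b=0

outcome vector order: (T0.a,T0.b)
PSO (6): (0,0) (0,1) (1,0) (1,1) (2,0) (2,1)
PSO∖claimed = {(2,1)}

missing: T0.a=2 T0.b=1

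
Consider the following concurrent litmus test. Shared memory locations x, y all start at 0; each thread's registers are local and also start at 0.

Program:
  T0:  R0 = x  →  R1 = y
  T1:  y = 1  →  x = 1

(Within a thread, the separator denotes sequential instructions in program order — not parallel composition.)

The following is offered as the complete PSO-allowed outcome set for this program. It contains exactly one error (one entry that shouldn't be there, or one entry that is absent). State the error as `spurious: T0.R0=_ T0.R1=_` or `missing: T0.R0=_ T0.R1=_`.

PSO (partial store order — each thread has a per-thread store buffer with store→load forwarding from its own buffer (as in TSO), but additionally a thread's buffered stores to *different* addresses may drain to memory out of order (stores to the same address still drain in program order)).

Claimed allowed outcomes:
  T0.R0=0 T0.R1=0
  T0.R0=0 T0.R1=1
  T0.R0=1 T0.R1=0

outcome vector order: (T0.R0,T0.R1)
[PSO] allowed = {0/0, 0/1, 1/0, 1/1}
PSO∖claimed = {1/1}

missing: T0.R0=1 T0.R1=1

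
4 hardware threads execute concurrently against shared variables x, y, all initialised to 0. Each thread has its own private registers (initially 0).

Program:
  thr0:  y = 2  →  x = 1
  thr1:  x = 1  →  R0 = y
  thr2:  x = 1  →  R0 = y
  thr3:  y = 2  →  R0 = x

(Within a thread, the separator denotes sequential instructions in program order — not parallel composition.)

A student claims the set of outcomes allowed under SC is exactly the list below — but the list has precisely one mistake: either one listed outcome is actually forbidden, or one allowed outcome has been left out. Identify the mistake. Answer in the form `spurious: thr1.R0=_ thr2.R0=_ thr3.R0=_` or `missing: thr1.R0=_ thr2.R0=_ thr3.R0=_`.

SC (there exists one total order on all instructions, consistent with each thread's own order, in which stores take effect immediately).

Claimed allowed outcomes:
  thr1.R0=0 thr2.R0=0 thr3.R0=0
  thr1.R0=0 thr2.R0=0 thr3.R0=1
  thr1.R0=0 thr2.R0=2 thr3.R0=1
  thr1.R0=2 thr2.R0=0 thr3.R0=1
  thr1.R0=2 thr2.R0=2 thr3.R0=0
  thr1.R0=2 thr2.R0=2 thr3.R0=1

spurious: thr1.R0=0 thr2.R0=0 thr3.R0=0

outcome vector order: (thr1.R0,thr2.R0,thr3.R0)
under SC → (0,0,1), (0,2,1), (2,0,1), (2,2,0), (2,2,1)
claimed∖SC = {(0,0,0)}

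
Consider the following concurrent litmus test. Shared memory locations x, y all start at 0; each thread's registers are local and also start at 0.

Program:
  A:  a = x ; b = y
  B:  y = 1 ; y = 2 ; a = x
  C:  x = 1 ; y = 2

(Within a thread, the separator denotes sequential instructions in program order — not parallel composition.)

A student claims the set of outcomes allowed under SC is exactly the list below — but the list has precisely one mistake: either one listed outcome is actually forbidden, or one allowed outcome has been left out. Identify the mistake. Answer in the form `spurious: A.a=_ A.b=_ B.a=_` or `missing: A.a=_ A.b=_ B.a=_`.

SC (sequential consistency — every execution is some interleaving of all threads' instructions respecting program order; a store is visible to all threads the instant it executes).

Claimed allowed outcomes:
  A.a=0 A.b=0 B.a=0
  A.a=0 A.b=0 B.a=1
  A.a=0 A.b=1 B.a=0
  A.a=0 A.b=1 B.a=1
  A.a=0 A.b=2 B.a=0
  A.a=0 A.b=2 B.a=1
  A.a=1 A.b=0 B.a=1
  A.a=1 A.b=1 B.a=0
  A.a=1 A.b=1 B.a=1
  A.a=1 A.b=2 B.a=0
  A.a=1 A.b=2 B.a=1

spurious: A.a=1 A.b=1 B.a=0

outcome vector order: (A.a,A.b,B.a)
SC: 10 outcomes — {0/0/0; 0/0/1; 0/1/0; 0/1/1; 0/2/0; 0/2/1; 1/0/1; 1/1/1; 1/2/0; 1/2/1}
claimed∖SC = {1/1/0}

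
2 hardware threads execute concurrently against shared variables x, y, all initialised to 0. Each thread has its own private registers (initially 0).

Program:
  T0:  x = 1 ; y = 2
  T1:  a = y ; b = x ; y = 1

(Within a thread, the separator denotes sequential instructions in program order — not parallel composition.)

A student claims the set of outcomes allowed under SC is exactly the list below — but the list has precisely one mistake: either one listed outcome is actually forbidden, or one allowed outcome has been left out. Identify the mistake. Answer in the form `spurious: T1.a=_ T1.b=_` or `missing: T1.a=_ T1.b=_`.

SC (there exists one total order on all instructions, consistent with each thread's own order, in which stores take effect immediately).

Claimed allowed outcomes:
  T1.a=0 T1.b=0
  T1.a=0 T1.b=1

missing: T1.a=2 T1.b=1

outcome vector order: (T1.a,T1.b)
[SC] allowed = {0/0 0/1 2/1}
SC∖claimed = {2/1}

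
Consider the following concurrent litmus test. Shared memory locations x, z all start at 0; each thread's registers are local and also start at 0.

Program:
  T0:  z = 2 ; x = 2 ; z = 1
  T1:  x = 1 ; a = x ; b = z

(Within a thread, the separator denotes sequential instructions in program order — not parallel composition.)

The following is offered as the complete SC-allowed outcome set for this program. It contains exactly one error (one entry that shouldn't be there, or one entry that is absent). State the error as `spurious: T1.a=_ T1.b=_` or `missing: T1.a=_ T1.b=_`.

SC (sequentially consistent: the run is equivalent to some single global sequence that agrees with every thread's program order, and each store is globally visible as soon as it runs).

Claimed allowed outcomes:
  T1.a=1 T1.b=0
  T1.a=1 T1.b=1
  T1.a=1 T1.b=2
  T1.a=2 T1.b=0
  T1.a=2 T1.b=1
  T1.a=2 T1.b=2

spurious: T1.a=2 T1.b=0

outcome vector order: (T1.a,T1.b)
SC: 5 outcomes — {10, 11, 12, 21, 22}
claimed∖SC = {20}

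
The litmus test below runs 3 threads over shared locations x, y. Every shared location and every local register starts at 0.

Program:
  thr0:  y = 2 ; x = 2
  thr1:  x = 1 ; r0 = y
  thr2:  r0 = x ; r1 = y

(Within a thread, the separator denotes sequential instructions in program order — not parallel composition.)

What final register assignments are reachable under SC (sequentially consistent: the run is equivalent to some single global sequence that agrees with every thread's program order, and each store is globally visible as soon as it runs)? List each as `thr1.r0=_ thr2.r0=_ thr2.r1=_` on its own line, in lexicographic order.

outcome vector order: (thr1.r0,thr2.r0,thr2.r1)
|SC outcomes| = 10

thr1.r0=0 thr2.r0=0 thr2.r1=0
thr1.r0=0 thr2.r0=0 thr2.r1=2
thr1.r0=0 thr2.r0=1 thr2.r1=0
thr1.r0=0 thr2.r0=1 thr2.r1=2
thr1.r0=0 thr2.r0=2 thr2.r1=2
thr1.r0=2 thr2.r0=0 thr2.r1=0
thr1.r0=2 thr2.r0=0 thr2.r1=2
thr1.r0=2 thr2.r0=1 thr2.r1=0
thr1.r0=2 thr2.r0=1 thr2.r1=2
thr1.r0=2 thr2.r0=2 thr2.r1=2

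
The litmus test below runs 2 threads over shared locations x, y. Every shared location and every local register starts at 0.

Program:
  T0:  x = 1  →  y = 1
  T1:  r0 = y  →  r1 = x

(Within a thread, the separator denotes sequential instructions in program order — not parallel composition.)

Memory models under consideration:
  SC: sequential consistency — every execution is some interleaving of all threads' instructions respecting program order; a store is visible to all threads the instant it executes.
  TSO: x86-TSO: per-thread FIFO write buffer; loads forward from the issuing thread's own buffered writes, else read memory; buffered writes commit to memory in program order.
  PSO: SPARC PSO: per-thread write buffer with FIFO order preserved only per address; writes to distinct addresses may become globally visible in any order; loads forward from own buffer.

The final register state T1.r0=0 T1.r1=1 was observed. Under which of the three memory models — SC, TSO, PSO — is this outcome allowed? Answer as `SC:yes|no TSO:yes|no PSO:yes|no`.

SC:yes TSO:yes PSO:yes

outcome vector order: (T1.r0,T1.r1)
under SC → 0/0 0/1 1/1
under TSO → 0/0 0/1 1/1
under PSO → 0/0 0/1 1/0 1/1
target 0/1 ∈ {SC,TSO,PSO}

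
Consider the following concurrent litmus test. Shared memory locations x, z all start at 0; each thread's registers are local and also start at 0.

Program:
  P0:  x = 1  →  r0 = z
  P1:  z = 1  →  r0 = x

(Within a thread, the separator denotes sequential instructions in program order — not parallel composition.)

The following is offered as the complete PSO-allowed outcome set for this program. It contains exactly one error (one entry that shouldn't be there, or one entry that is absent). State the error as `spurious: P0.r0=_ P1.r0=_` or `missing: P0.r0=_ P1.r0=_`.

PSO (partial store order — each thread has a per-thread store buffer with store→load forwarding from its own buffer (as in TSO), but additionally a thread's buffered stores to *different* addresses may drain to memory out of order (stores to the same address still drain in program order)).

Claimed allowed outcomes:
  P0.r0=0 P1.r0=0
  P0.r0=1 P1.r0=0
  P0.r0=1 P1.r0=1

outcome vector order: (P0.r0,P1.r0)
under PSO → (0,0) (0,1) (1,0) (1,1)
PSO∖claimed = {(0,1)}

missing: P0.r0=0 P1.r0=1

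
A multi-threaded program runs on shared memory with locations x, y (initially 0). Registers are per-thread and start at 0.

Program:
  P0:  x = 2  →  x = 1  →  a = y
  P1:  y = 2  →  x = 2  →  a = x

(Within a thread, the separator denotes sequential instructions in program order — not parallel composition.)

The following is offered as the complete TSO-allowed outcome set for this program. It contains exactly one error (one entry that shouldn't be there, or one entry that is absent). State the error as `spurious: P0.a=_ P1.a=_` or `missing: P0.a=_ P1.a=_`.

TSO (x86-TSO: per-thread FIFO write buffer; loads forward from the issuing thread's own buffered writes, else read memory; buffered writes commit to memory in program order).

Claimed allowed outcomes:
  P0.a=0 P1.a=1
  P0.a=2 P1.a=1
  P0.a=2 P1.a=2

outcome vector order: (P0.a,P1.a)
under TSO → 01; 02; 21; 22
TSO∖claimed = {02}

missing: P0.a=0 P1.a=2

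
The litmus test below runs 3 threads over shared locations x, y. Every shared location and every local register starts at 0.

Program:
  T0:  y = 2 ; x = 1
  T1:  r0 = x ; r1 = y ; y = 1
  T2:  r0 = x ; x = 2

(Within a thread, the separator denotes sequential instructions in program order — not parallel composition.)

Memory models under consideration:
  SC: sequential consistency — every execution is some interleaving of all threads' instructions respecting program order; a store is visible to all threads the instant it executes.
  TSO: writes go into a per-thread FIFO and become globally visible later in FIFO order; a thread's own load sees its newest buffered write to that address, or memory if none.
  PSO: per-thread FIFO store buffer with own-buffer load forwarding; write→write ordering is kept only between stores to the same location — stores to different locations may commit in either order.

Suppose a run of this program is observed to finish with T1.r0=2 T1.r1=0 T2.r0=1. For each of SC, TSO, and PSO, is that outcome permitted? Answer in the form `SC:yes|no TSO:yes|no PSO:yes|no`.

SC:no TSO:no PSO:yes

outcome vector order: (T1.r0,T1.r1,T2.r0)
SC (9): <0 0 0>; <0 0 1>; <0 2 0>; <0 2 1>; <1 2 0>; <1 2 1>; <2 0 0>; <2 2 0>; <2 2 1>
TSO (9): <0 0 0>; <0 0 1>; <0 2 0>; <0 2 1>; <1 2 0>; <1 2 1>; <2 0 0>; <2 2 0>; <2 2 1>
PSO (12): <0 0 0>; <0 0 1>; <0 2 0>; <0 2 1>; <1 0 0>; <1 0 1>; <1 2 0>; <1 2 1>; <2 0 0>; <2 0 1>; <2 2 0>; <2 2 1>
target <2 0 1> ∈ {PSO}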